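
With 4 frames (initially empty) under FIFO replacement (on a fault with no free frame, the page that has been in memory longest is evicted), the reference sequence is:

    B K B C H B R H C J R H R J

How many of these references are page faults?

B -> fault, frames {B}
K -> fault, frames {B,K}
B -> hit
C -> fault, frames {B,K,C}
H -> fault, frames {B,K,C,H}
B -> hit
R -> fault, evict B, frames {K,C,H,R}
H -> hit
C -> hit
J -> fault, evict K, frames {C,H,R,J}
R -> hit
H -> hit
R -> hit
J -> hit
Page faults: 6.

6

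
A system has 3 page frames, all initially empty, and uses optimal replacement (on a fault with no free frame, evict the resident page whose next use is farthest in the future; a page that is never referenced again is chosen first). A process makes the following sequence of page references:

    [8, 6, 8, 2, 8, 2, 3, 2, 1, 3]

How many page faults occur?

5

8: miss, frames {8}
6: miss, frames {8,6}
8: hit
2: miss, frames {8,6,2}
8: hit
2: hit
3: miss, evict 6, frames {8,2,3}
2: hit
1: miss, evict 2, frames {8,3,1}
3: hit
Page faults: 5.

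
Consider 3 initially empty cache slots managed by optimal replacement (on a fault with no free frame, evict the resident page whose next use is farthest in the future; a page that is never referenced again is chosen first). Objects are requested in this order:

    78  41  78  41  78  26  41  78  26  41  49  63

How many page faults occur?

78 → fault, frames [78]
41 → fault, frames [78, 41]
78 → hit
41 → hit
78 → hit
26 → fault, frames [78, 41, 26]
41 → hit
78 → hit
26 → hit
41 → hit
49 → fault, evict 26, frames [78, 41, 49]
63 → fault, evict 49, frames [78, 41, 63]
Page faults: 5.

5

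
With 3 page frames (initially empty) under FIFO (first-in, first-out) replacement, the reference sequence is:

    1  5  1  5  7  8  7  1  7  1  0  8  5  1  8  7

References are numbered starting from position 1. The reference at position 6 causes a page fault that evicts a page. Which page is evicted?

pos 1: 1: fault, frames (1)
pos 2: 5: fault, frames (1 5)
pos 3: 1: hit
pos 4: 5: hit
pos 5: 7: fault, frames (1 5 7)
pos 6: 8: fault, evict 1, frames (5 7 8)
At position 6, page 1 is evicted.

1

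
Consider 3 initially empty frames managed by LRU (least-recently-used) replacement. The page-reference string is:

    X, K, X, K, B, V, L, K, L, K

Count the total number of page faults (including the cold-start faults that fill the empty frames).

X -> fault, frames (X)
K -> fault, frames (X K)
X -> hit
K -> hit
B -> fault, frames (X K B)
V -> fault, evict X, frames (K B V)
L -> fault, evict K, frames (B V L)
K -> fault, evict B, frames (V L K)
L -> hit
K -> hit
Page faults: 6.

6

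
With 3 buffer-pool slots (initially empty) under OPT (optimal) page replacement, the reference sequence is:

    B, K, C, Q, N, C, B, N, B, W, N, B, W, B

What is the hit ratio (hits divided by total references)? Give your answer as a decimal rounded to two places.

0.57

B → fault, frames [B]
K → fault, frames [B, K]
C → fault, frames [B, K, C]
Q → fault, evict K, frames [B, C, Q]
N → fault, evict Q, frames [B, C, N]
C → hit
B → hit
N → hit
B → hit
W → fault, evict C, frames [B, N, W]
N → hit
B → hit
W → hit
B → hit
Hits: 8 of 14 references → 8/14 = 0.5714.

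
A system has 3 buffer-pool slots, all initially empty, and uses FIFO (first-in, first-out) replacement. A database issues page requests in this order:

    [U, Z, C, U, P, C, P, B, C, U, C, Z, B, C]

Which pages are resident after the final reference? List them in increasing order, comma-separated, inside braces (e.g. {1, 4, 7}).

U -> miss, frames (U)
Z -> miss, frames (U Z)
C -> miss, frames (U Z C)
U -> hit
P -> miss, evict U, frames (Z C P)
C -> hit
P -> hit
B -> miss, evict Z, frames (C P B)
C -> hit
U -> miss, evict C, frames (P B U)
C -> miss, evict P, frames (B U C)
Z -> miss, evict B, frames (U C Z)
B -> miss, evict U, frames (C Z B)
C -> hit

{B, C, Z}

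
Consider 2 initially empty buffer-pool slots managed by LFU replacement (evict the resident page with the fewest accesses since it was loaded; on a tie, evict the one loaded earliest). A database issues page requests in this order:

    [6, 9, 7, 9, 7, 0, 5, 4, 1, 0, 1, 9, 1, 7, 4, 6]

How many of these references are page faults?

6 → miss, frames {6}
9 → miss, frames {6,9}
7 → miss, evict 6, frames {9,7}
9 → hit
7 → hit
0 → miss, evict 9, frames {7,0}
5 → miss, evict 0, frames {7,5}
4 → miss, evict 5, frames {7,4}
1 → miss, evict 4, frames {7,1}
0 → miss, evict 1, frames {7,0}
1 → miss, evict 0, frames {7,1}
9 → miss, evict 1, frames {7,9}
1 → miss, evict 9, frames {7,1}
7 → hit
4 → miss, evict 1, frames {7,4}
6 → miss, evict 4, frames {7,6}
Page faults: 13.

13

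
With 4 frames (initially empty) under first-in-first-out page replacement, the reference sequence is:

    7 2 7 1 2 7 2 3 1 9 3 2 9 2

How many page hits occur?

9

7 → miss, frames [7]
2 → miss, frames [7, 2]
7 → hit
1 → miss, frames [7, 2, 1]
2 → hit
7 → hit
2 → hit
3 → miss, frames [7, 2, 1, 3]
1 → hit
9 → miss, evict 7, frames [2, 1, 3, 9]
3 → hit
2 → hit
9 → hit
2 → hit
Hits: 9.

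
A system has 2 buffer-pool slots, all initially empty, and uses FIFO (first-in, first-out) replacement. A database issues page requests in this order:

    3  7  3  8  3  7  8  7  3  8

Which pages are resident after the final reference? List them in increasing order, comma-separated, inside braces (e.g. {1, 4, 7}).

{3, 8}

3 → fault, frames [3]
7 → fault, frames [3, 7]
3 → hit
8 → fault, evict 3, frames [7, 8]
3 → fault, evict 7, frames [8, 3]
7 → fault, evict 8, frames [3, 7]
8 → fault, evict 3, frames [7, 8]
7 → hit
3 → fault, evict 7, frames [8, 3]
8 → hit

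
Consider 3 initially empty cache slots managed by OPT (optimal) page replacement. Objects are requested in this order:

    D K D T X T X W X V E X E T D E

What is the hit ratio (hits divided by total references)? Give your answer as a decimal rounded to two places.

D: fault, frames [D]
K: fault, frames [D, K]
D: hit
T: fault, frames [D, K, T]
X: fault, evict K, frames [D, T, X]
T: hit
X: hit
W: fault, evict D, frames [T, X, W]
X: hit
V: fault, evict W, frames [T, X, V]
E: fault, evict V, frames [T, X, E]
X: hit
E: hit
T: hit
D: fault, evict X, frames [T, E, D]
E: hit
Hits: 8 of 16 references → 8/16 = 0.5000.

0.50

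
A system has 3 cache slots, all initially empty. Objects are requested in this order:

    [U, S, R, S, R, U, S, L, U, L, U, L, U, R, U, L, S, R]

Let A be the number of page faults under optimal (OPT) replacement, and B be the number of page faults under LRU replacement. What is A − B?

-2

Under OPT: F F F . . . . F . . . . . . . . F . → 5 faults.
Under LRU: F F F . . . . F . . . . . F . . F F → 7 faults.
A − B = 5 − 7 = -2.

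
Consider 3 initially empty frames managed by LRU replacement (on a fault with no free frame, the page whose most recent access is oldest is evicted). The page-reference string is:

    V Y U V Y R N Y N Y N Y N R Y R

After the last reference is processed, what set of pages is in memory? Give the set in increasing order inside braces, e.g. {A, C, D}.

{N, R, Y}

V → miss, frames (V)
Y → miss, frames (V Y)
U → miss, frames (V Y U)
V → hit
Y → hit
R → miss, evict U, frames (V Y R)
N → miss, evict V, frames (Y R N)
Y → hit
N → hit
Y → hit
N → hit
Y → hit
N → hit
R → hit
Y → hit
R → hit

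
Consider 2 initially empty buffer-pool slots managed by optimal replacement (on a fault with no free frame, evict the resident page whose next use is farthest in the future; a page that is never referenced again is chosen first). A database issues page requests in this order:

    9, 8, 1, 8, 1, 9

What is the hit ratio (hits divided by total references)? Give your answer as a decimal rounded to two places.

9 -> miss, frames [9]
8 -> miss, frames [9, 8]
1 -> miss, evict 9, frames [8, 1]
8 -> hit
1 -> hit
9 -> miss, evict 1, frames [8, 9]
Hits: 2 of 6 references → 2/6 = 0.3333.

0.33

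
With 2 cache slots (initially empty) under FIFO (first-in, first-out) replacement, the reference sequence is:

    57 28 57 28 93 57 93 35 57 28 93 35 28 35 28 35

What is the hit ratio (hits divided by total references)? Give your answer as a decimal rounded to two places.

0.44

57 -> miss, frames {57}
28 -> miss, frames {57,28}
57 -> hit
28 -> hit
93 -> miss, evict 57, frames {28,93}
57 -> miss, evict 28, frames {93,57}
93 -> hit
35 -> miss, evict 93, frames {57,35}
57 -> hit
28 -> miss, evict 57, frames {35,28}
93 -> miss, evict 35, frames {28,93}
35 -> miss, evict 28, frames {93,35}
28 -> miss, evict 93, frames {35,28}
35 -> hit
28 -> hit
35 -> hit
Hits: 7 of 16 references → 7/16 = 0.4375.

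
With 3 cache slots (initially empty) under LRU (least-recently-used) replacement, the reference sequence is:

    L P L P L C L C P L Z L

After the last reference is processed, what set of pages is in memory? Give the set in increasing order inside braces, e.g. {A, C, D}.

{L, P, Z}

L: fault, frames [L]
P: fault, frames [L, P]
L: hit
P: hit
L: hit
C: fault, frames [P, L, C]
L: hit
C: hit
P: hit
L: hit
Z: fault, evict C, frames [P, L, Z]
L: hit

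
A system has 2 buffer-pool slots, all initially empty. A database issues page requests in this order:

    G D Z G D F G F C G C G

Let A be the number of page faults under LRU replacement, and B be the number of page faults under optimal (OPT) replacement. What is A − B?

3

Under LRU: F F F F F F F . F F . . → 9 faults.
Under OPT: F F F . F F . . F . . . → 6 faults.
A − B = 9 − 6 = 3.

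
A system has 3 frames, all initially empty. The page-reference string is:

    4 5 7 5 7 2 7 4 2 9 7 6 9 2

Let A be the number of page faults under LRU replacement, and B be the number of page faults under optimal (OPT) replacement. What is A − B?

Under LRU: F F F . . F . F . F F F . F → 9 faults.
Under OPT: F F F . . F . . . F . F . . → 6 faults.
A − B = 9 − 6 = 3.

3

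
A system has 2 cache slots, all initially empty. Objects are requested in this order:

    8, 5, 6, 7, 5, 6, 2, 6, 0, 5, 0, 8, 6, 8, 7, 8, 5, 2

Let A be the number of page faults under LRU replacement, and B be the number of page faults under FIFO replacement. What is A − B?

-1

Under LRU: F F F F F F F . F F . F F . F . F F → 14 faults.
Under FIFO: F F F F F F F . F F . F F . F F F F → 15 faults.
A − B = 14 − 15 = -1.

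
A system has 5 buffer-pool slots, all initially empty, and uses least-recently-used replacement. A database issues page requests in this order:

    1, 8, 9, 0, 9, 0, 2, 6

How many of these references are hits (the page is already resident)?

1 → miss, frames {1}
8 → miss, frames {1,8}
9 → miss, frames {1,8,9}
0 → miss, frames {1,8,9,0}
9 → hit
0 → hit
2 → miss, frames {1,8,9,0,2}
6 → miss, evict 1, frames {8,9,0,2,6}
Hits: 2.

2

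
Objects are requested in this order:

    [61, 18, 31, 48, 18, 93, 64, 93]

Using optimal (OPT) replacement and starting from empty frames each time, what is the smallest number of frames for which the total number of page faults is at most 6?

f=1: 8 faults
f=2: 6 faults
f=3: 6 faults
f=4: 6 faults
f=5: 6 faults
f=6: 6 faults
Smallest f with faults ≤ 6 is 2.

2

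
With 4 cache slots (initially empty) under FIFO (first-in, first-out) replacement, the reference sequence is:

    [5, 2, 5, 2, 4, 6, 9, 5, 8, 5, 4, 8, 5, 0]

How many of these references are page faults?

5 -> miss, frames (5)
2 -> miss, frames (5 2)
5 -> hit
2 -> hit
4 -> miss, frames (5 2 4)
6 -> miss, frames (5 2 4 6)
9 -> miss, evict 5, frames (2 4 6 9)
5 -> miss, evict 2, frames (4 6 9 5)
8 -> miss, evict 4, frames (6 9 5 8)
5 -> hit
4 -> miss, evict 6, frames (9 5 8 4)
8 -> hit
5 -> hit
0 -> miss, evict 9, frames (5 8 4 0)
Page faults: 9.

9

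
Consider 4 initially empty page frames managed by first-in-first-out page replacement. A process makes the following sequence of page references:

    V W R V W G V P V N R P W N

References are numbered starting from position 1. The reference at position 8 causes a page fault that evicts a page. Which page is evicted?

V

pos 1: V: miss, frames {V}
pos 2: W: miss, frames {V,W}
pos 3: R: miss, frames {V,W,R}
pos 4: V: hit
pos 5: W: hit
pos 6: G: miss, frames {V,W,R,G}
pos 7: V: hit
pos 8: P: miss, evict V, frames {W,R,G,P}
At position 8, page V is evicted.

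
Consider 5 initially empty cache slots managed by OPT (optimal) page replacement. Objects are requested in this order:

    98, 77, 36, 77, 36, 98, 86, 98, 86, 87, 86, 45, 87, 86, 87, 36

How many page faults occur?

98 -> miss, frames [98]
77 -> miss, frames [98, 77]
36 -> miss, frames [98, 77, 36]
77 -> hit
36 -> hit
98 -> hit
86 -> miss, frames [98, 77, 36, 86]
98 -> hit
86 -> hit
87 -> miss, frames [98, 77, 36, 86, 87]
86 -> hit
45 -> miss, evict 77, frames [98, 36, 86, 87, 45]
87 -> hit
86 -> hit
87 -> hit
36 -> hit
Page faults: 6.

6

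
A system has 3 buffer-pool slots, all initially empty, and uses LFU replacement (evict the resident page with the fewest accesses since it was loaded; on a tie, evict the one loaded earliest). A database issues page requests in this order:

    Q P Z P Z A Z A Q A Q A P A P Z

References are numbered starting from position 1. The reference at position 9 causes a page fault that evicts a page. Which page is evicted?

P

pos 1: Q -> fault, frames {Q}
pos 2: P -> fault, frames {Q,P}
pos 3: Z -> fault, frames {Q,P,Z}
pos 4: P -> hit
pos 5: Z -> hit
pos 6: A -> fault, evict Q, frames {P,Z,A}
pos 7: Z -> hit
pos 8: A -> hit
pos 9: Q -> fault, evict P, frames {Z,A,Q}
At position 9, page P is evicted.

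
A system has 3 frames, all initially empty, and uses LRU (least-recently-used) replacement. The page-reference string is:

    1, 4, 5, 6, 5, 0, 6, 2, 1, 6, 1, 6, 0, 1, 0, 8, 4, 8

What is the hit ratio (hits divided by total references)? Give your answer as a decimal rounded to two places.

1 -> fault, frames [1]
4 -> fault, frames [1, 4]
5 -> fault, frames [1, 4, 5]
6 -> fault, evict 1, frames [4, 5, 6]
5 -> hit
0 -> fault, evict 4, frames [6, 5, 0]
6 -> hit
2 -> fault, evict 5, frames [0, 6, 2]
1 -> fault, evict 0, frames [6, 2, 1]
6 -> hit
1 -> hit
6 -> hit
0 -> fault, evict 2, frames [1, 6, 0]
1 -> hit
0 -> hit
8 -> fault, evict 6, frames [1, 0, 8]
4 -> fault, evict 1, frames [0, 8, 4]
8 -> hit
Hits: 8 of 18 references → 8/18 = 0.4444.

0.44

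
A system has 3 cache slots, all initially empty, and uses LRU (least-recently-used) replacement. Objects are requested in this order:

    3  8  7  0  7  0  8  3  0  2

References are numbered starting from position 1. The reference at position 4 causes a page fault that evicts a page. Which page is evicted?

3

pos 1: 3: fault, frames (3)
pos 2: 8: fault, frames (3 8)
pos 3: 7: fault, frames (3 8 7)
pos 4: 0: fault, evict 3, frames (8 7 0)
At position 4, page 3 is evicted.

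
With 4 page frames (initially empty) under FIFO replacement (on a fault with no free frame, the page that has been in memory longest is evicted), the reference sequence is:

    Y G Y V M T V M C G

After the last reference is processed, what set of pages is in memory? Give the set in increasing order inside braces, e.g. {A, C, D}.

{C, G, M, T}

Y → miss, frames {Y}
G → miss, frames {Y,G}
Y → hit
V → miss, frames {Y,G,V}
M → miss, frames {Y,G,V,M}
T → miss, evict Y, frames {G,V,M,T}
V → hit
M → hit
C → miss, evict G, frames {V,M,T,C}
G → miss, evict V, frames {M,T,C,G}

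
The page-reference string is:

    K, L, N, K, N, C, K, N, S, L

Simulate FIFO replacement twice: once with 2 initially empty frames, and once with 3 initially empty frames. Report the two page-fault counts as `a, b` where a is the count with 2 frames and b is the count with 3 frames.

8, 7

2 frames: F F F F . F . F F F → 8 faults.
3 frames: F F F . . F F . F F → 7 faults.
7 < 8: adding a frame reduced faults, as is typical.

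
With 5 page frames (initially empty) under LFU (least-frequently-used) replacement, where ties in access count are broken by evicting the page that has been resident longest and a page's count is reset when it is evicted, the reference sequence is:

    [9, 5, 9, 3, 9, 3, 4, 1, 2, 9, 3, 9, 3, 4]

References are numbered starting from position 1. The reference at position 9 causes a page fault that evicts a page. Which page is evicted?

5

pos 1: 9: miss, frames (9)
pos 2: 5: miss, frames (9 5)
pos 3: 9: hit
pos 4: 3: miss, frames (9 5 3)
pos 5: 9: hit
pos 6: 3: hit
pos 7: 4: miss, frames (9 5 3 4)
pos 8: 1: miss, frames (9 5 3 4 1)
pos 9: 2: miss, evict 5, frames (9 3 4 1 2)
At position 9, page 5 is evicted.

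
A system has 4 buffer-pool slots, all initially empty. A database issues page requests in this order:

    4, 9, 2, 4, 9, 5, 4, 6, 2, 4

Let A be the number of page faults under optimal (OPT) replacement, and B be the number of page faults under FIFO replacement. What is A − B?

Under OPT: F F F . . F . F . . → 5 faults.
Under FIFO: F F F . . F . F . F → 6 faults.
A − B = 5 − 6 = -1.

-1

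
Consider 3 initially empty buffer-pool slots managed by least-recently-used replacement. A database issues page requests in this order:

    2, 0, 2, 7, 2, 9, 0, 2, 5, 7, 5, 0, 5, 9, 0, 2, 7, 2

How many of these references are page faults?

2 -> fault, frames (2)
0 -> fault, frames (2 0)
2 -> hit
7 -> fault, frames (0 2 7)
2 -> hit
9 -> fault, evict 0, frames (7 2 9)
0 -> fault, evict 7, frames (2 9 0)
2 -> hit
5 -> fault, evict 9, frames (0 2 5)
7 -> fault, evict 0, frames (2 5 7)
5 -> hit
0 -> fault, evict 2, frames (7 5 0)
5 -> hit
9 -> fault, evict 7, frames (0 5 9)
0 -> hit
2 -> fault, evict 5, frames (9 0 2)
7 -> fault, evict 9, frames (0 2 7)
2 -> hit
Page faults: 11.

11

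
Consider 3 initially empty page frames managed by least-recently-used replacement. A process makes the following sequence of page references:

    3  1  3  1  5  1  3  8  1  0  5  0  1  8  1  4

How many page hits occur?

3 -> fault, frames {3}
1 -> fault, frames {3,1}
3 -> hit
1 -> hit
5 -> fault, frames {3,1,5}
1 -> hit
3 -> hit
8 -> fault, evict 5, frames {1,3,8}
1 -> hit
0 -> fault, evict 3, frames {8,1,0}
5 -> fault, evict 8, frames {1,0,5}
0 -> hit
1 -> hit
8 -> fault, evict 5, frames {0,1,8}
1 -> hit
4 -> fault, evict 0, frames {8,1,4}
Hits: 8.

8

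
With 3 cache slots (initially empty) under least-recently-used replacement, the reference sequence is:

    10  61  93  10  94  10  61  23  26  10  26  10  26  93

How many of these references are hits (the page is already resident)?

5

10 → miss, frames {10}
61 → miss, frames {10,61}
93 → miss, frames {10,61,93}
10 → hit
94 → miss, evict 61, frames {93,10,94}
10 → hit
61 → miss, evict 93, frames {94,10,61}
23 → miss, evict 94, frames {10,61,23}
26 → miss, evict 10, frames {61,23,26}
10 → miss, evict 61, frames {23,26,10}
26 → hit
10 → hit
26 → hit
93 → miss, evict 23, frames {10,26,93}
Hits: 5.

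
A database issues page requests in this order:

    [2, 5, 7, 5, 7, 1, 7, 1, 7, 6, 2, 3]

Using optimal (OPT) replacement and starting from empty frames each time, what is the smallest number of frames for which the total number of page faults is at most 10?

2

f=1: 12 faults
f=2: 7 faults
f=3: 6 faults
f=4: 6 faults
f=5: 6 faults
f=6: 6 faults
Smallest f with faults ≤ 10 is 2.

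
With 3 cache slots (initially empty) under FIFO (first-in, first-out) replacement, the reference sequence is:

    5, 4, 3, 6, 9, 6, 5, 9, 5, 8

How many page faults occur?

7

5 -> fault, frames {5}
4 -> fault, frames {5,4}
3 -> fault, frames {5,4,3}
6 -> fault, evict 5, frames {4,3,6}
9 -> fault, evict 4, frames {3,6,9}
6 -> hit
5 -> fault, evict 3, frames {6,9,5}
9 -> hit
5 -> hit
8 -> fault, evict 6, frames {9,5,8}
Page faults: 7.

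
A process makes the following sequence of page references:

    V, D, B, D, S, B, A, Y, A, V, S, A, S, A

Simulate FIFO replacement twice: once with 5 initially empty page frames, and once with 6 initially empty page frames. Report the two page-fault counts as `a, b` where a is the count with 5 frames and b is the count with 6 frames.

7, 6

5 frames: F F F . F . F F . F . . . . → 7 faults.
6 frames: F F F . F . F F . . . . . . → 6 faults.
6 < 7: adding a frame reduced faults, as is typical.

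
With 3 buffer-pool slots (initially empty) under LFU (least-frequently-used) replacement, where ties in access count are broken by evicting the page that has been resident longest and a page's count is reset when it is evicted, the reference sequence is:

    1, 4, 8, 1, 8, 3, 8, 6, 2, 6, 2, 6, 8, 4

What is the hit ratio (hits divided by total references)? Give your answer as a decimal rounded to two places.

0.29

1 → fault, frames {1}
4 → fault, frames {1,4}
8 → fault, frames {1,4,8}
1 → hit
8 → hit
3 → fault, evict 4, frames {1,8,3}
8 → hit
6 → fault, evict 3, frames {1,8,6}
2 → fault, evict 6, frames {1,8,2}
6 → fault, evict 2, frames {1,8,6}
2 → fault, evict 6, frames {1,8,2}
6 → fault, evict 2, frames {1,8,6}
8 → hit
4 → fault, evict 6, frames {1,8,4}
Hits: 4 of 14 references → 4/14 = 0.2857.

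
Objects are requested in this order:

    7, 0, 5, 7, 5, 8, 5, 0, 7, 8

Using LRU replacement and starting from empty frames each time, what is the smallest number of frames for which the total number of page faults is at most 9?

f=1: 10 faults
f=2: 8 faults
f=3: 7 faults
f=4: 4 faults
Smallest f with faults ≤ 9 is 2.

2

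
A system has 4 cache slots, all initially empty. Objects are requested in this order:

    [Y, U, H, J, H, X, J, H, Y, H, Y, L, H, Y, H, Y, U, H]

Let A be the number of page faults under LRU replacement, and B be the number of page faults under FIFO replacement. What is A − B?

Under LRU: F F F F . F . . F . . F . . . . F . → 8 faults.
Under FIFO: F F F F . F . . F . . F F . . . F . → 9 faults.
A − B = 8 − 9 = -1.

-1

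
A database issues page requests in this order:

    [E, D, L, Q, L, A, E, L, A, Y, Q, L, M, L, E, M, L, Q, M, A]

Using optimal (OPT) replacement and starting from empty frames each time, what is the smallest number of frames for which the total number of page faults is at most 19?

f=1: 20 faults
f=2: 14 faults
f=3: 10 faults
f=4: 8 faults
f=5: 7 faults
f=6: 7 faults
f=7: 7 faults
Smallest f with faults ≤ 19 is 2.

2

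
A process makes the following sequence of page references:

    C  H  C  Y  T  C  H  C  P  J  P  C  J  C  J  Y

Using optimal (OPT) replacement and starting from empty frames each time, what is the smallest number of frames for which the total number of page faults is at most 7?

3

f=1: 16 faults
f=2: 9 faults
f=3: 7 faults
f=4: 6 faults
f=5: 6 faults
f=6: 6 faults
Smallest f with faults ≤ 7 is 3.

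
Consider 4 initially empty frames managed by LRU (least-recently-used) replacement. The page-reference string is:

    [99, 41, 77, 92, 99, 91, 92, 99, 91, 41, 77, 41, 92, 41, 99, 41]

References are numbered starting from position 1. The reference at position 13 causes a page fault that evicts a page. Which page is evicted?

pos 1: 99: miss, frames {99}
pos 2: 41: miss, frames {99,41}
pos 3: 77: miss, frames {99,41,77}
pos 4: 92: miss, frames {99,41,77,92}
pos 5: 99: hit
pos 6: 91: miss, evict 41, frames {77,92,99,91}
pos 7: 92: hit
pos 8: 99: hit
pos 9: 91: hit
pos 10: 41: miss, evict 77, frames {92,99,91,41}
pos 11: 77: miss, evict 92, frames {99,91,41,77}
pos 12: 41: hit
pos 13: 92: miss, evict 99, frames {91,77,41,92}
At position 13, page 99 is evicted.

99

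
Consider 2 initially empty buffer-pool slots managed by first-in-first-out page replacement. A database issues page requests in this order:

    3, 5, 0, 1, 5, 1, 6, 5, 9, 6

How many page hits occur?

3: miss, frames (3)
5: miss, frames (3 5)
0: miss, evict 3, frames (5 0)
1: miss, evict 5, frames (0 1)
5: miss, evict 0, frames (1 5)
1: hit
6: miss, evict 1, frames (5 6)
5: hit
9: miss, evict 5, frames (6 9)
6: hit
Hits: 3.

3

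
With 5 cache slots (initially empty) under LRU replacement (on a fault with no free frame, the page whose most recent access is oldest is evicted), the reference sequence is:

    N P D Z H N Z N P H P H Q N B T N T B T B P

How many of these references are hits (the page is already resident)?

13

N → miss, frames {N}
P → miss, frames {N,P}
D → miss, frames {N,P,D}
Z → miss, frames {N,P,D,Z}
H → miss, frames {N,P,D,Z,H}
N → hit
Z → hit
N → hit
P → hit
H → hit
P → hit
H → hit
Q → miss, evict D, frames {Z,N,P,H,Q}
N → hit
B → miss, evict Z, frames {P,H,Q,N,B}
T → miss, evict P, frames {H,Q,N,B,T}
N → hit
T → hit
B → hit
T → hit
B → hit
P → miss, evict H, frames {Q,N,T,B,P}
Hits: 13.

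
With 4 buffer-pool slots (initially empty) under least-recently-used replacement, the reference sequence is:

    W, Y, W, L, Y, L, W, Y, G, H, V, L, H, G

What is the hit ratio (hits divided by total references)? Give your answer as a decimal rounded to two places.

0.50

W -> miss, frames (W)
Y -> miss, frames (W Y)
W -> hit
L -> miss, frames (Y W L)
Y -> hit
L -> hit
W -> hit
Y -> hit
G -> miss, frames (L W Y G)
H -> miss, evict L, frames (W Y G H)
V -> miss, evict W, frames (Y G H V)
L -> miss, evict Y, frames (G H V L)
H -> hit
G -> hit
Hits: 7 of 14 references → 7/14 = 0.5000.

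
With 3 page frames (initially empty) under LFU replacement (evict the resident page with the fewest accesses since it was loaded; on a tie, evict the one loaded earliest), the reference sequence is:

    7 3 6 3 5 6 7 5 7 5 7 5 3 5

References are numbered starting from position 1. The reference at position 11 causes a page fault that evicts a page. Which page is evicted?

pos 1: 7 → fault, frames [7]
pos 2: 3 → fault, frames [7, 3]
pos 3: 6 → fault, frames [7, 3, 6]
pos 4: 3 → hit
pos 5: 5 → fault, evict 7, frames [3, 6, 5]
pos 6: 6 → hit
pos 7: 7 → fault, evict 5, frames [3, 6, 7]
pos 8: 5 → fault, evict 7, frames [3, 6, 5]
pos 9: 7 → fault, evict 5, frames [3, 6, 7]
pos 10: 5 → fault, evict 7, frames [3, 6, 5]
pos 11: 7 → fault, evict 5, frames [3, 6, 7]
At position 11, page 5 is evicted.

5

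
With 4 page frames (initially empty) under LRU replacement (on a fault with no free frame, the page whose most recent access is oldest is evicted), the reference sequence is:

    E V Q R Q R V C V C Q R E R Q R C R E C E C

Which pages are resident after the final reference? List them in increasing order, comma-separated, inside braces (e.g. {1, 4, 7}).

{C, E, Q, R}

E -> fault, frames (E)
V -> fault, frames (E V)
Q -> fault, frames (E V Q)
R -> fault, frames (E V Q R)
Q -> hit
R -> hit
V -> hit
C -> fault, evict E, frames (Q R V C)
V -> hit
C -> hit
Q -> hit
R -> hit
E -> fault, evict V, frames (C Q R E)
R -> hit
Q -> hit
R -> hit
C -> hit
R -> hit
E -> hit
C -> hit
E -> hit
C -> hit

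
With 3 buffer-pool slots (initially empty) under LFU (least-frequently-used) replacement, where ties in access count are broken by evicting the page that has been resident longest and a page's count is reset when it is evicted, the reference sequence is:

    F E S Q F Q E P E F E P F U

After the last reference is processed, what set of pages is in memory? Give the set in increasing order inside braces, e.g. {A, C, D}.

{E, Q, U}

F -> miss, frames [F]
E -> miss, frames [F, E]
S -> miss, frames [F, E, S]
Q -> miss, evict F, frames [E, S, Q]
F -> miss, evict E, frames [S, Q, F]
Q -> hit
E -> miss, evict S, frames [Q, F, E]
P -> miss, evict F, frames [Q, E, P]
E -> hit
F -> miss, evict P, frames [Q, E, F]
E -> hit
P -> miss, evict F, frames [Q, E, P]
F -> miss, evict P, frames [Q, E, F]
U -> miss, evict F, frames [Q, E, U]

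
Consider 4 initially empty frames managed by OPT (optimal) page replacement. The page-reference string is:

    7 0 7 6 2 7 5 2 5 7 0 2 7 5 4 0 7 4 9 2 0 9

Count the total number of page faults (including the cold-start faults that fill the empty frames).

7

7 → miss, frames {7}
0 → miss, frames {7,0}
7 → hit
6 → miss, frames {7,0,6}
2 → miss, frames {7,0,6,2}
7 → hit
5 → miss, evict 6, frames {7,0,2,5}
2 → hit
5 → hit
7 → hit
0 → hit
2 → hit
7 → hit
5 → hit
4 → miss, evict 5, frames {7,0,2,4}
0 → hit
7 → hit
4 → hit
9 → miss, evict 4, frames {7,0,2,9}
2 → hit
0 → hit
9 → hit
Page faults: 7.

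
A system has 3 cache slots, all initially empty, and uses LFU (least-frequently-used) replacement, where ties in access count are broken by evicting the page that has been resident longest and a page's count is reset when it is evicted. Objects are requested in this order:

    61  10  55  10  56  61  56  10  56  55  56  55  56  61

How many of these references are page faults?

61 -> miss, frames (61)
10 -> miss, frames (61 10)
55 -> miss, frames (61 10 55)
10 -> hit
56 -> miss, evict 61, frames (10 55 56)
61 -> miss, evict 55, frames (10 56 61)
56 -> hit
10 -> hit
56 -> hit
55 -> miss, evict 61, frames (10 56 55)
56 -> hit
55 -> hit
56 -> hit
61 -> miss, evict 55, frames (10 56 61)
Page faults: 7.

7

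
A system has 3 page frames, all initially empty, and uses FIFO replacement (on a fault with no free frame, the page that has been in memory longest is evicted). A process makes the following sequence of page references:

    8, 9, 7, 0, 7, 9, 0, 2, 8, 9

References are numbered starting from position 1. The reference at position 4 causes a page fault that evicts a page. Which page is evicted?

8

pos 1: 8: miss, frames (8)
pos 2: 9: miss, frames (8 9)
pos 3: 7: miss, frames (8 9 7)
pos 4: 0: miss, evict 8, frames (9 7 0)
At position 4, page 8 is evicted.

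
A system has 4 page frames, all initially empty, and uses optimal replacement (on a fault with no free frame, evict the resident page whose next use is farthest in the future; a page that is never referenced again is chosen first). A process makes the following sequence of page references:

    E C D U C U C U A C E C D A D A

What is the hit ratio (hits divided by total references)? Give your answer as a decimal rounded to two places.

E -> fault, frames [E]
C -> fault, frames [E, C]
D -> fault, frames [E, C, D]
U -> fault, frames [E, C, D, U]
C -> hit
U -> hit
C -> hit
U -> hit
A -> fault, evict U, frames [E, C, D, A]
C -> hit
E -> hit
C -> hit
D -> hit
A -> hit
D -> hit
A -> hit
Hits: 11 of 16 references → 11/16 = 0.6875.

0.69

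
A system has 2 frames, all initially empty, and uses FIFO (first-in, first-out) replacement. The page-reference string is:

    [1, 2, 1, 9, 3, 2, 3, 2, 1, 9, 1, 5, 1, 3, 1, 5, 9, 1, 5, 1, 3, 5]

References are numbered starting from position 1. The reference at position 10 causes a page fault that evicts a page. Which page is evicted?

2

pos 1: 1: fault, frames (1)
pos 2: 2: fault, frames (1 2)
pos 3: 1: hit
pos 4: 9: fault, evict 1, frames (2 9)
pos 5: 3: fault, evict 2, frames (9 3)
pos 6: 2: fault, evict 9, frames (3 2)
pos 7: 3: hit
pos 8: 2: hit
pos 9: 1: fault, evict 3, frames (2 1)
pos 10: 9: fault, evict 2, frames (1 9)
At position 10, page 2 is evicted.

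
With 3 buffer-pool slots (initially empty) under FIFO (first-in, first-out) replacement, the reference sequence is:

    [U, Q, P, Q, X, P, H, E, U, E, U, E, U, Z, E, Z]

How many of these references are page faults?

U → miss, frames {U}
Q → miss, frames {U,Q}
P → miss, frames {U,Q,P}
Q → hit
X → miss, evict U, frames {Q,P,X}
P → hit
H → miss, evict Q, frames {P,X,H}
E → miss, evict P, frames {X,H,E}
U → miss, evict X, frames {H,E,U}
E → hit
U → hit
E → hit
U → hit
Z → miss, evict H, frames {E,U,Z}
E → hit
Z → hit
Page faults: 8.

8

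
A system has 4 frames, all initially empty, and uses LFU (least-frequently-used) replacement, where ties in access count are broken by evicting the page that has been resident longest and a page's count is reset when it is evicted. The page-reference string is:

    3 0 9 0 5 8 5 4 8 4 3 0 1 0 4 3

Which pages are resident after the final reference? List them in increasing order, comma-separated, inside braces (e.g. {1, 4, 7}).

{3, 4, 5, 8}

3 → miss, frames [3]
0 → miss, frames [3, 0]
9 → miss, frames [3, 0, 9]
0 → hit
5 → miss, frames [3, 0, 9, 5]
8 → miss, evict 3, frames [0, 9, 5, 8]
5 → hit
4 → miss, evict 9, frames [0, 5, 8, 4]
8 → hit
4 → hit
3 → miss, evict 0, frames [5, 8, 4, 3]
0 → miss, evict 3, frames [5, 8, 4, 0]
1 → miss, evict 0, frames [5, 8, 4, 1]
0 → miss, evict 1, frames [5, 8, 4, 0]
4 → hit
3 → miss, evict 0, frames [5, 8, 4, 3]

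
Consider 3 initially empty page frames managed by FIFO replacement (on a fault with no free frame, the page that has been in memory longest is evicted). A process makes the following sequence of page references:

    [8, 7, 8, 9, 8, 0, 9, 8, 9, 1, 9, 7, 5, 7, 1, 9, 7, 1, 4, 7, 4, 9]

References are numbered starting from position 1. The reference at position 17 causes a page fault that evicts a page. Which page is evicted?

5

pos 1: 8: fault, frames (8)
pos 2: 7: fault, frames (8 7)
pos 3: 8: hit
pos 4: 9: fault, frames (8 7 9)
pos 5: 8: hit
pos 6: 0: fault, evict 8, frames (7 9 0)
pos 7: 9: hit
pos 8: 8: fault, evict 7, frames (9 0 8)
pos 9: 9: hit
pos 10: 1: fault, evict 9, frames (0 8 1)
pos 11: 9: fault, evict 0, frames (8 1 9)
pos 12: 7: fault, evict 8, frames (1 9 7)
pos 13: 5: fault, evict 1, frames (9 7 5)
pos 14: 7: hit
pos 15: 1: fault, evict 9, frames (7 5 1)
pos 16: 9: fault, evict 7, frames (5 1 9)
pos 17: 7: fault, evict 5, frames (1 9 7)
At position 17, page 5 is evicted.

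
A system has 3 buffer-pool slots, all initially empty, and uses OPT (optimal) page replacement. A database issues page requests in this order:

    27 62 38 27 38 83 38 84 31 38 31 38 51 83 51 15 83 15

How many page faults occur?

27 → miss, frames {27}
62 → miss, frames {27,62}
38 → miss, frames {27,62,38}
27 → hit
38 → hit
83 → miss, evict 62, frames {27,38,83}
38 → hit
84 → miss, evict 27, frames {38,83,84}
31 → miss, evict 84, frames {38,83,31}
38 → hit
31 → hit
38 → hit
51 → miss, evict 31, frames {38,83,51}
83 → hit
51 → hit
15 → miss, evict 51, frames {38,83,15}
83 → hit
15 → hit
Page faults: 8.

8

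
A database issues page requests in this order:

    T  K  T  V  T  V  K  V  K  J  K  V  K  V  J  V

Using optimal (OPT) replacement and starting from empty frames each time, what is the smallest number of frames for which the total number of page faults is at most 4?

3

f=1: 16 faults
f=2: 7 faults
f=3: 4 faults
f=4: 4 faults
Smallest f with faults ≤ 4 is 3.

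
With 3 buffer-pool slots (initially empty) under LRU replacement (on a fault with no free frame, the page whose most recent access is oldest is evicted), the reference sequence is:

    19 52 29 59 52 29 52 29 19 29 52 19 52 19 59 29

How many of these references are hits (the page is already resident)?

19 → fault, frames {19}
52 → fault, frames {19,52}
29 → fault, frames {19,52,29}
59 → fault, evict 19, frames {52,29,59}
52 → hit
29 → hit
52 → hit
29 → hit
19 → fault, evict 59, frames {52,29,19}
29 → hit
52 → hit
19 → hit
52 → hit
19 → hit
59 → fault, evict 29, frames {52,19,59}
29 → fault, evict 52, frames {19,59,29}
Hits: 9.

9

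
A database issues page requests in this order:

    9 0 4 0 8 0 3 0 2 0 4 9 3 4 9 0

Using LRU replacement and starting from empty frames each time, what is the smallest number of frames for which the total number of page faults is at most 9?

f=1: 16 faults
f=2: 12 faults
f=3: 10 faults
f=4: 9 faults
f=5: 7 faults
f=6: 6 faults
Smallest f with faults ≤ 9 is 4.

4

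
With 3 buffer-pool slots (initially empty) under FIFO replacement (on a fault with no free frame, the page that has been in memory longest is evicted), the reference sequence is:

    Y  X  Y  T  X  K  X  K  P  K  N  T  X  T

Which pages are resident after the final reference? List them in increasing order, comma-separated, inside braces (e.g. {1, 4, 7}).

Y -> miss, frames {Y}
X -> miss, frames {Y,X}
Y -> hit
T -> miss, frames {Y,X,T}
X -> hit
K -> miss, evict Y, frames {X,T,K}
X -> hit
K -> hit
P -> miss, evict X, frames {T,K,P}
K -> hit
N -> miss, evict T, frames {K,P,N}
T -> miss, evict K, frames {P,N,T}
X -> miss, evict P, frames {N,T,X}
T -> hit

{N, T, X}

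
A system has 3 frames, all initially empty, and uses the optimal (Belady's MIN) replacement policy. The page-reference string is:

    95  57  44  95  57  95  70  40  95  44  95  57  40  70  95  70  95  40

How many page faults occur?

7

95 -> fault, frames [95]
57 -> fault, frames [95, 57]
44 -> fault, frames [95, 57, 44]
95 -> hit
57 -> hit
95 -> hit
70 -> fault, evict 57, frames [95, 44, 70]
40 -> fault, evict 70, frames [95, 44, 40]
95 -> hit
44 -> hit
95 -> hit
57 -> fault, evict 44, frames [95, 40, 57]
40 -> hit
70 -> fault, evict 57, frames [95, 40, 70]
95 -> hit
70 -> hit
95 -> hit
40 -> hit
Page faults: 7.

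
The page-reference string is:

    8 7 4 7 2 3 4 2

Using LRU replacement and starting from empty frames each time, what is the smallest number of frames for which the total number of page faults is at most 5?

f=1: 8 faults
f=2: 7 faults
f=3: 6 faults
f=4: 5 faults
f=5: 5 faults
Smallest f with faults ≤ 5 is 4.

4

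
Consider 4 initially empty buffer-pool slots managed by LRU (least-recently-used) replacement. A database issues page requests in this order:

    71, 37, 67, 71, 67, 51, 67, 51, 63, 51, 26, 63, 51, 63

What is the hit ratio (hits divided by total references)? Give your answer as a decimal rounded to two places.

0.57

71: fault, frames {71}
37: fault, frames {71,37}
67: fault, frames {71,37,67}
71: hit
67: hit
51: fault, frames {37,71,67,51}
67: hit
51: hit
63: fault, evict 37, frames {71,67,51,63}
51: hit
26: fault, evict 71, frames {67,63,51,26}
63: hit
51: hit
63: hit
Hits: 8 of 14 references → 8/14 = 0.5714.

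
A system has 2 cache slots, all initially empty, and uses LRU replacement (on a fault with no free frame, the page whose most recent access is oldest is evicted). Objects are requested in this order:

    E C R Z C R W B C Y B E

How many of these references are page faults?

12

E → fault, frames {E}
C → fault, frames {E,C}
R → fault, evict E, frames {C,R}
Z → fault, evict C, frames {R,Z}
C → fault, evict R, frames {Z,C}
R → fault, evict Z, frames {C,R}
W → fault, evict C, frames {R,W}
B → fault, evict R, frames {W,B}
C → fault, evict W, frames {B,C}
Y → fault, evict B, frames {C,Y}
B → fault, evict C, frames {Y,B}
E → fault, evict Y, frames {B,E}
Page faults: 12.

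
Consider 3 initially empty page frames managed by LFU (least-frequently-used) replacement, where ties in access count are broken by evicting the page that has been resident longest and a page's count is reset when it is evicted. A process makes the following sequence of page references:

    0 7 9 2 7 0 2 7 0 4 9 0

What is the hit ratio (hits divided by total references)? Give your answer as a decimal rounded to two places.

0.42

0 → fault, frames [0]
7 → fault, frames [0, 7]
9 → fault, frames [0, 7, 9]
2 → fault, evict 0, frames [7, 9, 2]
7 → hit
0 → fault, evict 9, frames [7, 2, 0]
2 → hit
7 → hit
0 → hit
4 → fault, evict 2, frames [7, 0, 4]
9 → fault, evict 4, frames [7, 0, 9]
0 → hit
Hits: 5 of 12 references → 5/12 = 0.4167.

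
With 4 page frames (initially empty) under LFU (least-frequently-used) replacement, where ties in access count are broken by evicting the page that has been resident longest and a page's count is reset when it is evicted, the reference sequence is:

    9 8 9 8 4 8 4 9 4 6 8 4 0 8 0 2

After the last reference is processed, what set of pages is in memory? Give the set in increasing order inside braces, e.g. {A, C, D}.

{2, 4, 8, 9}

9 -> fault, frames (9)
8 -> fault, frames (9 8)
9 -> hit
8 -> hit
4 -> fault, frames (9 8 4)
8 -> hit
4 -> hit
9 -> hit
4 -> hit
6 -> fault, frames (9 8 4 6)
8 -> hit
4 -> hit
0 -> fault, evict 6, frames (9 8 4 0)
8 -> hit
0 -> hit
2 -> fault, evict 0, frames (9 8 4 2)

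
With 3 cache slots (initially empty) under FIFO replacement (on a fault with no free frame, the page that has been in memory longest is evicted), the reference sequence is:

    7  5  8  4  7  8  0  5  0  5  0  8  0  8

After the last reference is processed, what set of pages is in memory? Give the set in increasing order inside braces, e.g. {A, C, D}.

7 -> fault, frames {7}
5 -> fault, frames {7,5}
8 -> fault, frames {7,5,8}
4 -> fault, evict 7, frames {5,8,4}
7 -> fault, evict 5, frames {8,4,7}
8 -> hit
0 -> fault, evict 8, frames {4,7,0}
5 -> fault, evict 4, frames {7,0,5}
0 -> hit
5 -> hit
0 -> hit
8 -> fault, evict 7, frames {0,5,8}
0 -> hit
8 -> hit

{0, 5, 8}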